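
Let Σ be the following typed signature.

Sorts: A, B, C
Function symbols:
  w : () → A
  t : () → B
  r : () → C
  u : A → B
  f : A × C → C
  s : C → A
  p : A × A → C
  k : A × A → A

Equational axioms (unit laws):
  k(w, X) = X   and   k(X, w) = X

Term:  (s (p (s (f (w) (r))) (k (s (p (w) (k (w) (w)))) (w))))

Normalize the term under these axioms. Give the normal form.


1. (s (p (s (f (w) (r))) (k (s (p (w) (k (w) (w)))) (w))))  →  (s (p (s (f (w) (r))) (s (p (w) (k (w) (w))))))
2. (s (p (s (f (w) (r))) (s (p (w) (k (w) (w))))))  →  (s (p (s (f (w) (r))) (s (p (w) (w)))))

normal form = (s (p (s (f (w) (r))) (s (p (w) (w)))))


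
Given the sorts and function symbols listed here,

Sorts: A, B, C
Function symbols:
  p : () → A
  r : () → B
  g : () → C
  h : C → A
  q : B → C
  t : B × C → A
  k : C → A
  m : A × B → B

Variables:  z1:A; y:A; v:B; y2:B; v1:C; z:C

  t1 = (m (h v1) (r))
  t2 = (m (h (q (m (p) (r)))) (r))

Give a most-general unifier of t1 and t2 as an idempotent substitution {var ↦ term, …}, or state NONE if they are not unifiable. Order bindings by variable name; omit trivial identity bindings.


{v1 ↦ (q (m (p) (r)))}


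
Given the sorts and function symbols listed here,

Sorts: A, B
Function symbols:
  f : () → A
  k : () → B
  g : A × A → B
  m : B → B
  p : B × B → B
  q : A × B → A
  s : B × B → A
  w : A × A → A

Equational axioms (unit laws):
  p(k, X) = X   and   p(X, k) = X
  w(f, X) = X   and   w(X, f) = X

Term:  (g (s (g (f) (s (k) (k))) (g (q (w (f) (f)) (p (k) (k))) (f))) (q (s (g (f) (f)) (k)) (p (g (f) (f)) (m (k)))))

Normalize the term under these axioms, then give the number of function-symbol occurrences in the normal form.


1. (g (s (g (f) (s (k) (k))) (g (q (w (f) (f)) (p (k) (k))) (f))) (q (s (g (f) (f)) (k)) (p (g (f) (f)) (m (k)))))  →  (g (s (g (f) (s (k) (k))) (g (q (f) (p (k) (k))) (f))) (q (s (g (f) (f)) (k)) (p (g (f) (f)) (m (k)))))
2. (g (s (g (f) (s (k) (k))) (g (q (f) (p (k) (k))) (f))) (q (s (g (f) (f)) (k)) (p (g (f) (f)) (m (k)))))  →  (g (s (g (f) (s (k) (k))) (g (q (f) (k)) (f))) (q (s (g (f) (f)) (k)) (p (g (f) (f)) (m (k)))))
normal form: (g (s (g (f) (s (k) (k))) (g (q (f) (k)) (f))) (q (s (g (f) (f)) (k)) (p (g (f) (f)) (m (k)))))

size = 24


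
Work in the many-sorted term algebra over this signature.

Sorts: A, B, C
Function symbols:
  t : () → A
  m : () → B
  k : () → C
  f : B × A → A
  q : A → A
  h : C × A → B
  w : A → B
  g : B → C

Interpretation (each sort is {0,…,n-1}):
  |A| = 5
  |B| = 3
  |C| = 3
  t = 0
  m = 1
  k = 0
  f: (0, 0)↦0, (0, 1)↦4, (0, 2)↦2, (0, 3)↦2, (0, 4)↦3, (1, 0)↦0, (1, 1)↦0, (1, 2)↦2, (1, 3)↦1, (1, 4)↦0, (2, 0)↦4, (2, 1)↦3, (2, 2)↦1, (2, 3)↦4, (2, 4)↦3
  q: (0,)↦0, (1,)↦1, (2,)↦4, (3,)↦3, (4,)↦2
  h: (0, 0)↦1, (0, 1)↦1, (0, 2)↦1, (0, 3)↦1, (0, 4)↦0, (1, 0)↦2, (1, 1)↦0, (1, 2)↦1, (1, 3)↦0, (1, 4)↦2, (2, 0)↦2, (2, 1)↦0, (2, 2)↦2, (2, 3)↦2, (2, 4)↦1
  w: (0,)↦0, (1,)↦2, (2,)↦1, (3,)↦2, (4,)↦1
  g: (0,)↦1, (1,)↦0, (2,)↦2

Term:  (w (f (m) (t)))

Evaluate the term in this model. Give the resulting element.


value = 0

  m = 1
  t = 0
  (f (m) (t)) = f(1, 0) = 0
  (w (f (m) (t))) = w(0,) = 0


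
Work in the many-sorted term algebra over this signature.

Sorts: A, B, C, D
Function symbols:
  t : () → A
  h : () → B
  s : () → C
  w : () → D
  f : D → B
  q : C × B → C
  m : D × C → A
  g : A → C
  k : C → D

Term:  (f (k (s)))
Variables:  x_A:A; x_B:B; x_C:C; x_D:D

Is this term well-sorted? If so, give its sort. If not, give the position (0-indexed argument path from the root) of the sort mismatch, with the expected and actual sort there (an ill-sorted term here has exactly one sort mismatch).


well-sorted; sort = B

    (s) : C
  (k (s)) : D
(f (k (s))) : B


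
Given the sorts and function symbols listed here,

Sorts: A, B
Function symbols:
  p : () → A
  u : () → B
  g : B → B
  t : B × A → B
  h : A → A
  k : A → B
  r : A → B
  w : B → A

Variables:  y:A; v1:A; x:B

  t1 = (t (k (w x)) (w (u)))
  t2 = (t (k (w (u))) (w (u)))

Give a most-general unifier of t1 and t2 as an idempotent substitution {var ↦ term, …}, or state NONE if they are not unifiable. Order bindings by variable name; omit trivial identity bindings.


{x ↦ (u)}


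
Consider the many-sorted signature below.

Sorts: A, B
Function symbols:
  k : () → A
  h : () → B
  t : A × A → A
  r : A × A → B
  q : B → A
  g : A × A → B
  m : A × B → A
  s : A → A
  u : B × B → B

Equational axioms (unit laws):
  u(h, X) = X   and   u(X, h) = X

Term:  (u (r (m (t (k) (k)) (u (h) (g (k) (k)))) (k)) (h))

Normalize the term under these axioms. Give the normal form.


1. (u (r (m (t (k) (k)) (u (h) (g (k) (k)))) (k)) (h))  →  (r (m (t (k) (k)) (u (h) (g (k) (k)))) (k))
2. (r (m (t (k) (k)) (u (h) (g (k) (k)))) (k))  →  (r (m (t (k) (k)) (g (k) (k))) (k))

normal form = (r (m (t (k) (k)) (g (k) (k))) (k))


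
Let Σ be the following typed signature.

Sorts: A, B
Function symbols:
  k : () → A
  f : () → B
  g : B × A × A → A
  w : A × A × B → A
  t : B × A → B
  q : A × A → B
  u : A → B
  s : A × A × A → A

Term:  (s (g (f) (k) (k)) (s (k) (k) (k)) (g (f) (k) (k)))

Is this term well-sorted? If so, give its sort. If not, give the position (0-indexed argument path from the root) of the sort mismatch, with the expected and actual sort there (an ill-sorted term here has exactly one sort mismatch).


    (f) : B
    (k) : A
    (k) : A
  (g (f) (k) (k)) : A
    (k) : A
    (k) : A
    (k) : A
  (s (k) (k) (k)) : A
    (f) : B
    (k) : A
    (k) : A
  (g (f) (k) (k)) : A
(s (g (f) (k) (k)) (s (k) (k) (k)) (g (f) (k) (k))) : A

well-sorted; sort = A


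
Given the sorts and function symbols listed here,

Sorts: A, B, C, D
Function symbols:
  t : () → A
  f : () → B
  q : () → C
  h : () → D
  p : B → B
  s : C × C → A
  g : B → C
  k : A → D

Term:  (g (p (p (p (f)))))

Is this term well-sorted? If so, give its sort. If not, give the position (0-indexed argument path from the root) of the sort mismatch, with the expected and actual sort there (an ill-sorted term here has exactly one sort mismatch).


well-sorted; sort = C

        (f) : B
      (p (f)) : B
    (p (p (f))) : B
  (p (p (p (f)))) : B
(g (p (p (p (f))))) : C


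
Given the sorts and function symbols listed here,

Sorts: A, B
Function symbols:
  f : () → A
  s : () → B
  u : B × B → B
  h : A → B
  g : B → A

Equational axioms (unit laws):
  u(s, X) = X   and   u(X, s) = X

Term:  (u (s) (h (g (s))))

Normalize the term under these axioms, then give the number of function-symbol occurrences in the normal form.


size = 3

1. (u (s) (h (g (s))))  →  (h (g (s)))
normal form: (h (g (s)))


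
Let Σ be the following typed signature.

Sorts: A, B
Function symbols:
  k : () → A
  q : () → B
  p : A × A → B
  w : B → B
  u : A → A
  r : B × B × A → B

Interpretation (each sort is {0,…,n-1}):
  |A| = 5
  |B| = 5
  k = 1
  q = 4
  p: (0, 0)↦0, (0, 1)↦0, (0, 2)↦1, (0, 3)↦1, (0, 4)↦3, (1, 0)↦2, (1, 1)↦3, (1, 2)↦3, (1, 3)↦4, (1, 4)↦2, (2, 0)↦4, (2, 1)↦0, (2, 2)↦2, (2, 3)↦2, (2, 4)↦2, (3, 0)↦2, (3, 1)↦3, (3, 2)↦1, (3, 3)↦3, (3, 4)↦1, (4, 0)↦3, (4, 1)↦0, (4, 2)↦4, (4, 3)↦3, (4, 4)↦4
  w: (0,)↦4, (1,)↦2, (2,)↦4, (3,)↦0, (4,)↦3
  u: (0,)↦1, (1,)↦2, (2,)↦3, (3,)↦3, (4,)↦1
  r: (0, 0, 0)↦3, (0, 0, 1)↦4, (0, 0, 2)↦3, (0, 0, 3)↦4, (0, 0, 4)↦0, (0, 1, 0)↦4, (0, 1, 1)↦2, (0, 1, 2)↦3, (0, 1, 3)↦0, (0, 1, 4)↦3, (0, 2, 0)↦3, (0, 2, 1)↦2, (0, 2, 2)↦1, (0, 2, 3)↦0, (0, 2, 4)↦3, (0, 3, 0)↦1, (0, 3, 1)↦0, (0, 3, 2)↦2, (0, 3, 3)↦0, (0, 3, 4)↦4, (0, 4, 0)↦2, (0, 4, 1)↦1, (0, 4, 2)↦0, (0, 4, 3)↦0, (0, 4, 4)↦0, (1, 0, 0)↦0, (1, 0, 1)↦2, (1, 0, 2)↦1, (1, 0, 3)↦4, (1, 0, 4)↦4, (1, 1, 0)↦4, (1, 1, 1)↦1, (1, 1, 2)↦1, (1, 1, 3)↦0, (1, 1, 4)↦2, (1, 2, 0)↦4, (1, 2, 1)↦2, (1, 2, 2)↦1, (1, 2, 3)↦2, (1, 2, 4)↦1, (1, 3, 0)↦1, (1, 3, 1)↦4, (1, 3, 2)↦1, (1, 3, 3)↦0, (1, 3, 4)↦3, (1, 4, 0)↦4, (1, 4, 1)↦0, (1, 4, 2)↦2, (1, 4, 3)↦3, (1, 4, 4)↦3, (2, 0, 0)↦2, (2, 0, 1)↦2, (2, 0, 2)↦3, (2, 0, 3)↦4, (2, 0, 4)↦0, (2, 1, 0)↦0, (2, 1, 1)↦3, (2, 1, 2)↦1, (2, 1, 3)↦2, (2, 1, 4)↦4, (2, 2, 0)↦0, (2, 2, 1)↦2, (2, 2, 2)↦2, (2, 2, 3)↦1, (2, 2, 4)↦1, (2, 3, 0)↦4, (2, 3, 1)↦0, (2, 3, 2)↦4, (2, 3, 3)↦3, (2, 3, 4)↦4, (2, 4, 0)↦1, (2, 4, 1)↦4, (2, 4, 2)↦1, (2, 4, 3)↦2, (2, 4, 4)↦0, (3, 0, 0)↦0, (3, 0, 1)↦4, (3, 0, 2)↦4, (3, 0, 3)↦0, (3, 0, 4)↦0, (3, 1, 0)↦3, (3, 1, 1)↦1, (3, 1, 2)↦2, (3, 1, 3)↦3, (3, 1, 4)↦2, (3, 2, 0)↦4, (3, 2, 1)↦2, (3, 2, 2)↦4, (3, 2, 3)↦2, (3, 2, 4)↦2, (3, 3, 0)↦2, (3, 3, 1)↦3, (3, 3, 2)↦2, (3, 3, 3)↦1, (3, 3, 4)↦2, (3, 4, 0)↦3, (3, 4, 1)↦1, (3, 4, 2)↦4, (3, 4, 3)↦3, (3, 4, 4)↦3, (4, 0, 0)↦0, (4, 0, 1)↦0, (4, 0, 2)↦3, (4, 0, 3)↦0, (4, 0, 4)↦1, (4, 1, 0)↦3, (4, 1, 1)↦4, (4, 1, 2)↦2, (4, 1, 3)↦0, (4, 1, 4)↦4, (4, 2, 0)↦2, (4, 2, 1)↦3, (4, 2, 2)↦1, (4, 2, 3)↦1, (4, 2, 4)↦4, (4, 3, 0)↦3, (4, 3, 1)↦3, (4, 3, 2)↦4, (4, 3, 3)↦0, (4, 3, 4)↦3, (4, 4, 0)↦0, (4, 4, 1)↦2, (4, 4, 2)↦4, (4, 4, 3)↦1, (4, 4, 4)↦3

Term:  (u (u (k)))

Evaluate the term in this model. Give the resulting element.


  k = 1
  (u (k)) = u(1,) = 2
  (u (u (k))) = u(2,) = 3

value = 3


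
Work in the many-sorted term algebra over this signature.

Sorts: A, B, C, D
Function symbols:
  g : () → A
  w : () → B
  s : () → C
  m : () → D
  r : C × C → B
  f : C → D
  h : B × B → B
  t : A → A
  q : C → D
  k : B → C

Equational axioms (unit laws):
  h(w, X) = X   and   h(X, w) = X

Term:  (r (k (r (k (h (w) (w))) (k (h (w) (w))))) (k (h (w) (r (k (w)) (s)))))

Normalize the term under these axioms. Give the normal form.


1. (r (k (r (k (h (w) (w))) (k (h (w) (w))))) (k (h (w) (r (k (w)) (s)))))  →  (r (k (r (k (w)) (k (h (w) (w))))) (k (h (w) (r (k (w)) (s)))))
2. (r (k (r (k (w)) (k (h (w) (w))))) (k (h (w) (r (k (w)) (s)))))  →  (r (k (r (k (w)) (k (w)))) (k (h (w) (r (k (w)) (s)))))
3. (r (k (r (k (w)) (k (w)))) (k (h (w) (r (k (w)) (s)))))  →  (r (k (r (k (w)) (k (w)))) (k (r (k (w)) (s))))

normal form = (r (k (r (k (w)) (k (w)))) (k (r (k (w)) (s))))


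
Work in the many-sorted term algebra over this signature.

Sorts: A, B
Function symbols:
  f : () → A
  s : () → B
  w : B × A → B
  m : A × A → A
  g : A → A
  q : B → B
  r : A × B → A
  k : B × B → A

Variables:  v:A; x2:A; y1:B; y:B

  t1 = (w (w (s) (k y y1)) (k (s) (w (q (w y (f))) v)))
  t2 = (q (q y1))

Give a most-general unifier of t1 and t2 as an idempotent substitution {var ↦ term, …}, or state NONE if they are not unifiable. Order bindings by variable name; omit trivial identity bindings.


head clash or occurs-check failure — not unifiable

NONE (not unifiable)


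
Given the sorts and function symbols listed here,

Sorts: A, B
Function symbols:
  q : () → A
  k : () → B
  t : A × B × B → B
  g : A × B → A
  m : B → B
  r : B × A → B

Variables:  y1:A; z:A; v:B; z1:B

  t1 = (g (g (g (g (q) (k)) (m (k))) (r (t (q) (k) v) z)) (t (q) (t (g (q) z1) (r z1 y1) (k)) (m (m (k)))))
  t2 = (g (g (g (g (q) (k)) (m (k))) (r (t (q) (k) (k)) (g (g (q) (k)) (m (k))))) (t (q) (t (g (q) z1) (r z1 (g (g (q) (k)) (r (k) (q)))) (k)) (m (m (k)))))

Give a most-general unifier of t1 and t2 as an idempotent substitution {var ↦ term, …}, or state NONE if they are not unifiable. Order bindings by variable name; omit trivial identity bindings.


{v ↦ (k), y1 ↦ (g (g (q) (k)) (r (k) (q))), z ↦ (g (g (q) (k)) (m (k)))}


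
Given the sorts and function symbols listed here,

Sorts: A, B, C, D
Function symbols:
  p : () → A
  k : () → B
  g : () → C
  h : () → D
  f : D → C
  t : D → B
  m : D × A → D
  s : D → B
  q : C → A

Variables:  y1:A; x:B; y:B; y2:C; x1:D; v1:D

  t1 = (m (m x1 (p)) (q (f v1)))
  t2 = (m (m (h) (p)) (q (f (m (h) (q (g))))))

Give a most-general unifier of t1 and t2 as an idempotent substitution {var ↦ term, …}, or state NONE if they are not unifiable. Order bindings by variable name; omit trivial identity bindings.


{v1 ↦ (m (h) (q (g))), x1 ↦ (h)}


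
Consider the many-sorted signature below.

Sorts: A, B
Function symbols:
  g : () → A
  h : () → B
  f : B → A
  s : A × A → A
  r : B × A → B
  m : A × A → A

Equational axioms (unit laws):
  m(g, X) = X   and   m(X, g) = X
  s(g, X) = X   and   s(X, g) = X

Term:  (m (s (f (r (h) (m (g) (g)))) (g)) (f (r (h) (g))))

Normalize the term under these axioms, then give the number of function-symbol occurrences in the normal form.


size = 9

1. (m (s (f (r (h) (m (g) (g)))) (g)) (f (r (h) (g))))  →  (m (f (r (h) (m (g) (g)))) (f (r (h) (g))))
2. (m (f (r (h) (m (g) (g)))) (f (r (h) (g))))  →  (m (f (r (h) (g))) (f (r (h) (g))))
normal form: (m (f (r (h) (g))) (f (r (h) (g))))


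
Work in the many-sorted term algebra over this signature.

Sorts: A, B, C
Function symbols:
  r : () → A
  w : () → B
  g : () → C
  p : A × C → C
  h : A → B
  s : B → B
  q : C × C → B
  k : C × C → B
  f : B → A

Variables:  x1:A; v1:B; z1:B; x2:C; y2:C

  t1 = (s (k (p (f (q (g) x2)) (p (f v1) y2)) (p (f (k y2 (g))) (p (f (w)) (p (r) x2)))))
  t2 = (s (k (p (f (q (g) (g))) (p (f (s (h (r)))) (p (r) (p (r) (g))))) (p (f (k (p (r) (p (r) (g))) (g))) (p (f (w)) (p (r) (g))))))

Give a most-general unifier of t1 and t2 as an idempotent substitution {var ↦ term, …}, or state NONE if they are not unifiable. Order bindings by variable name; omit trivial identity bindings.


{v1 ↦ (s (h (r))), x2 ↦ (g), y2 ↦ (p (r) (p (r) (g)))}


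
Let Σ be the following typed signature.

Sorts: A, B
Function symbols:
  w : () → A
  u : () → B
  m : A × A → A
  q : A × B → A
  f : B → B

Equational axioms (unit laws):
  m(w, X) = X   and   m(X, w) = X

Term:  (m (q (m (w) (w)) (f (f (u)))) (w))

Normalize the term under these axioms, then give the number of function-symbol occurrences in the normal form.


size = 5

1. (m (q (m (w) (w)) (f (f (u)))) (w))  →  (q (m (w) (w)) (f (f (u))))
2. (q (m (w) (w)) (f (f (u))))  →  (q (w) (f (f (u))))
normal form: (q (w) (f (f (u))))


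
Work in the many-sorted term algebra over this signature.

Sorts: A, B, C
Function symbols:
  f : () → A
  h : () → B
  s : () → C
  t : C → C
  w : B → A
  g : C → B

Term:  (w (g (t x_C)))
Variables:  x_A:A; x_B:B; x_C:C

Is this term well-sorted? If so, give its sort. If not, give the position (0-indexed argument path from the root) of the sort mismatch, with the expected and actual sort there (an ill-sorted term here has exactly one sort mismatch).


      x_C : C
    (t x_C) : C
  (g (t x_C)) : B
(w (g (t x_C))) : A

well-sorted; sort = A


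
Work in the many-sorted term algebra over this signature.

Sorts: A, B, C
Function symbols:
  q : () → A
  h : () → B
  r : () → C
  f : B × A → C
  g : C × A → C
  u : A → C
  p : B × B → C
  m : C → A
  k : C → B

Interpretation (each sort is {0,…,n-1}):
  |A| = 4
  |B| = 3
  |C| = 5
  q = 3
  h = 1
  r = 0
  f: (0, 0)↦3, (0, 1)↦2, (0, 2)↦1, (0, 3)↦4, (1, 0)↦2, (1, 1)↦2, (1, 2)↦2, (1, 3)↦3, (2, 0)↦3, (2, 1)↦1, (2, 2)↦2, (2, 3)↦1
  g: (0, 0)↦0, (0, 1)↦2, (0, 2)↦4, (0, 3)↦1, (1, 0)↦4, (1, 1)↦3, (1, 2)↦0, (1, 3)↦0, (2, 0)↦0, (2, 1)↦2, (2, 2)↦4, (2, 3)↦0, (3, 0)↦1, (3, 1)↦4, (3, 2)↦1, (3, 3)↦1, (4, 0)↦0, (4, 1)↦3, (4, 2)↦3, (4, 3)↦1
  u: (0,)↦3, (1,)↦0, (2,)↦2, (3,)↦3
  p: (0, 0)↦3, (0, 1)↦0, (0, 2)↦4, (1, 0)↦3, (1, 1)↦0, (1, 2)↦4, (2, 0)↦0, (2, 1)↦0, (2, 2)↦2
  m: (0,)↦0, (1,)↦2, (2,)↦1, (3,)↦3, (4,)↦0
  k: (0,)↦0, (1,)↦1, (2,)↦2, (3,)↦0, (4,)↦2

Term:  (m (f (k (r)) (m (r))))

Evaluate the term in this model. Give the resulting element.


  r = 0
  (k (r)) = k(0,) = 0
  r = 0
  (m (r)) = m(0,) = 0
  (f (k (r)) (m (r))) = f(0, 0) = 3
  (m (f (k (r)) (m (r)))) = m(3,) = 3

value = 3


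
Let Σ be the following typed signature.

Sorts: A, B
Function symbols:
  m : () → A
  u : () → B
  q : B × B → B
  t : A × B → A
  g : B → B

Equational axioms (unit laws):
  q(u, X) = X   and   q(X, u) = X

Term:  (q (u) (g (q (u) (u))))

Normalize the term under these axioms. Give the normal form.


normal form = (g (u))

1. (q (u) (g (q (u) (u))))  →  (g (q (u) (u)))
2. (g (q (u) (u)))  →  (g (u))


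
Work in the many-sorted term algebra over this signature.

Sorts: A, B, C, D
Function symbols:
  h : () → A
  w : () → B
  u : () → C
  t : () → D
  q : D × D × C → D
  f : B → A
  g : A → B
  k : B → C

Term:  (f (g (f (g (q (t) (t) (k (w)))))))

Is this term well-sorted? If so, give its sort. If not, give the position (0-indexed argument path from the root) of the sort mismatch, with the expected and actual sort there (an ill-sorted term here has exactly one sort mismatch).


          (t) : D
          (t) : D
            (w) : B
          (k (w)) : C
        (q (t) (t) (k (w))) : D
      (g (q (t) (t) (k (w)))) : ✗ arg 0 at [0, 0, 0, 0] has sort D, expected A

ill-sorted at position [0, 0, 0, 0]: expected A, got D


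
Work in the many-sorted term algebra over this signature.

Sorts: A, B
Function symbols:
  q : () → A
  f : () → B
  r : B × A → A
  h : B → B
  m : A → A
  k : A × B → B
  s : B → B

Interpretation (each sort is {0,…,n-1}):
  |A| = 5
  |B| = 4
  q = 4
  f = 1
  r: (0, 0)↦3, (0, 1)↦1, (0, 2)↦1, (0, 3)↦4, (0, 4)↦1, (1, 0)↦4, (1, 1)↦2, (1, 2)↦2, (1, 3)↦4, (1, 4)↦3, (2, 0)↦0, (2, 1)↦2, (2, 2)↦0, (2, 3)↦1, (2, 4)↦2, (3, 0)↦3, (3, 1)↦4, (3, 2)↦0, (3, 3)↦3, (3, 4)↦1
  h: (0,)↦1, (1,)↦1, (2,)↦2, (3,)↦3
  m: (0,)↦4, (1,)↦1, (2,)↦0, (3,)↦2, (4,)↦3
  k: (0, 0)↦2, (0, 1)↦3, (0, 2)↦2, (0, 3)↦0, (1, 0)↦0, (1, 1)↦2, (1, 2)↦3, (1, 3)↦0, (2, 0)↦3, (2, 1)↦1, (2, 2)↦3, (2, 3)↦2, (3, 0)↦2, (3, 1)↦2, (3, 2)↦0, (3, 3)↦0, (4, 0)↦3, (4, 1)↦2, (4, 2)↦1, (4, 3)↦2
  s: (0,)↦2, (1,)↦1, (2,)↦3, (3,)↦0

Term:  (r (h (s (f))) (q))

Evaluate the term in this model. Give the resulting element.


  f = 1
  (s (f)) = s(1,) = 1
  (h (s (f))) = h(1,) = 1
  q = 4
  (r (h (s (f))) (q)) = r(1, 4) = 3

value = 3


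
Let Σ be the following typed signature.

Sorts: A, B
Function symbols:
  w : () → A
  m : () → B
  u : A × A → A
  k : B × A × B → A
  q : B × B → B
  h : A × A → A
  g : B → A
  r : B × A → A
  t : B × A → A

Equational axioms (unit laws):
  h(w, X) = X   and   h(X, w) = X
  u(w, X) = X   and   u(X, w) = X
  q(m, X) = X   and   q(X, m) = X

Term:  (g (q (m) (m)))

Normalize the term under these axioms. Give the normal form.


1. (g (q (m) (m)))  →  (g (m))

normal form = (g (m))


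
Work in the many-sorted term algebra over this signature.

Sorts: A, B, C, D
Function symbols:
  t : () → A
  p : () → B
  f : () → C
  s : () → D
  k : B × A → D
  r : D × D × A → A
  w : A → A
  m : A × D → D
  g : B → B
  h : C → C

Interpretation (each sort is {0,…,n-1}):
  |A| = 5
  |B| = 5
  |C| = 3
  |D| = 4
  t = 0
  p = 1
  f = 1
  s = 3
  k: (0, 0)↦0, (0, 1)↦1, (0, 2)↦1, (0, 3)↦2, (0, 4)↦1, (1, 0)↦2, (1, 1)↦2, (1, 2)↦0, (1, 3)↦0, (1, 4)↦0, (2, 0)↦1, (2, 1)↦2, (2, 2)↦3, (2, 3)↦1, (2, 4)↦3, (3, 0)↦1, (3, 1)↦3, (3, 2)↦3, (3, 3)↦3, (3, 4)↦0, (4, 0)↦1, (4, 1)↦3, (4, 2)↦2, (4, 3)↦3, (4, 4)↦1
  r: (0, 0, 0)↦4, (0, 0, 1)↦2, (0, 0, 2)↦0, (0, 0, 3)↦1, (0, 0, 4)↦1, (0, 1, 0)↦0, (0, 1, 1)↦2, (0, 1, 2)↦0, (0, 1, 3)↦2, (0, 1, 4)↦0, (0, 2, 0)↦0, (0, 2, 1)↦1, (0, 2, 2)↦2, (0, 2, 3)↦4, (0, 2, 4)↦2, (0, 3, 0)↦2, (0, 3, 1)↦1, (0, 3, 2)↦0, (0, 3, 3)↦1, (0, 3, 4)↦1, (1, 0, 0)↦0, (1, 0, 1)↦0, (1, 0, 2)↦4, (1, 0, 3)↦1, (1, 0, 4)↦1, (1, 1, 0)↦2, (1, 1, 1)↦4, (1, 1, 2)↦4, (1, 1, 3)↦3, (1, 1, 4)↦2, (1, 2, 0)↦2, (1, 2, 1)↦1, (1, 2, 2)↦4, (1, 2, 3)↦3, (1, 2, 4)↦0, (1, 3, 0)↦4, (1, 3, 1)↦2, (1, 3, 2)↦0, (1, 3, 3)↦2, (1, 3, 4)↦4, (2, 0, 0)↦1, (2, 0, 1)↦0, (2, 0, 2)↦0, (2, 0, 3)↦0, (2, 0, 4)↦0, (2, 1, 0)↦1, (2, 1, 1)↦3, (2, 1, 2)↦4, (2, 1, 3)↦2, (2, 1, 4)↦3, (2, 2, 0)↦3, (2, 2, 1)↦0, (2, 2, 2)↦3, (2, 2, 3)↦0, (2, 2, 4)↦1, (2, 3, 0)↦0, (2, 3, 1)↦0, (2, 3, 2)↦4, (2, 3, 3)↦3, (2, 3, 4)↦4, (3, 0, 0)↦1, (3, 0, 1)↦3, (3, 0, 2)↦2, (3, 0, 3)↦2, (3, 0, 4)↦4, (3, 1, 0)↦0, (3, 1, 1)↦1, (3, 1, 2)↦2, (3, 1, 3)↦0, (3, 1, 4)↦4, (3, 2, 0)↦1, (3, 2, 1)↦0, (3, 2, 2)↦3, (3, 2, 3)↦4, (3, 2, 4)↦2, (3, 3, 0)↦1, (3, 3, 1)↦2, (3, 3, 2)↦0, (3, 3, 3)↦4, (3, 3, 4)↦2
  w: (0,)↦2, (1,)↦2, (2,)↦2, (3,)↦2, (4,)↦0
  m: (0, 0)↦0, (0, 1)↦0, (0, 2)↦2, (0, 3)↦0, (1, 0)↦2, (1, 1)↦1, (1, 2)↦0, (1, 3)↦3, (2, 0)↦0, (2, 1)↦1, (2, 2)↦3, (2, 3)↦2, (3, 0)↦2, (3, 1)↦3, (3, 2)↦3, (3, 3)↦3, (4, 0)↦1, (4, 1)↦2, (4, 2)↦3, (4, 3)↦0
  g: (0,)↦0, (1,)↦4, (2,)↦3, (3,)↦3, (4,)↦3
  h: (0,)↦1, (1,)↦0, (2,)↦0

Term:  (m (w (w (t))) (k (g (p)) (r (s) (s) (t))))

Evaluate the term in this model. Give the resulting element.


value = 2

  t = 0
  (w (t)) = w(0,) = 2
  (w (w (t))) = w(2,) = 2
  p = 1
  (g (p)) = g(1,) = 4
  s = 3
  s = 3
  t = 0
  (r (s) (s) (t)) = r(3, 3, 0) = 1
  (k (g (p)) (r (s) (s) (t))) = k(4, 1) = 3
  (m (w (w (t))) (k (g (p)) (r (s) (s) (t)))) = m(2, 3) = 2


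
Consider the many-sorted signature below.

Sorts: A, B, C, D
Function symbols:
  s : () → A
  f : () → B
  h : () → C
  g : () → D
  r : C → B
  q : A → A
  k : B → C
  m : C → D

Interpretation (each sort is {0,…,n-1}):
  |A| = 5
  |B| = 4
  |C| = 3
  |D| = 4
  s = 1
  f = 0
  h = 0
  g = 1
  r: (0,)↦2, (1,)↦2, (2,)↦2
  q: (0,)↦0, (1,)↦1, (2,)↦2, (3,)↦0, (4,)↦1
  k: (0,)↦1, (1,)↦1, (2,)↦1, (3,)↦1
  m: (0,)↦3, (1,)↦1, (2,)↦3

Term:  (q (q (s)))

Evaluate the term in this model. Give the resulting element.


  s = 1
  (q (s)) = q(1,) = 1
  (q (q (s))) = q(1,) = 1

value = 1


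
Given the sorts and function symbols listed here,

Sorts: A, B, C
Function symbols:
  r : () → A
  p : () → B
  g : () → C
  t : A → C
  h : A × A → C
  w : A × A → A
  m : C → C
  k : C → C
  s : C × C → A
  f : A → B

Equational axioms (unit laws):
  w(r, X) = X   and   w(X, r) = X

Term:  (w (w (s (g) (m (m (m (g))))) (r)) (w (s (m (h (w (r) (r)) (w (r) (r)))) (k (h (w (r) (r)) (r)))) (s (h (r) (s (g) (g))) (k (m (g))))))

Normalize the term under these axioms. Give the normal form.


1. (w (w (s (g) (m (m (m (g))))) (r)) (w (s (m (h (w (r) (r)) (w (r) (r)))) (k (h (w (r) (r)) (r)))) (s (h (r) (s (g) (g))) (k (m (g))))))  →  (w (s (g) (m (m (m (g))))) (w (s (m (h (w (r) (r)) (w (r) (r)))) (k (h (w (r) (r)) (r)))) (s (h (r) (s (g) (g))) (k (m (g))))))
2. (w (s (g) (m (m (m (g))))) (w (s (m (h (w (r) (r)) (w (r) (r)))) (k (h (w (r) (r)) (r)))) (s (h (r) (s (g) (g))) (k (m (g))))))  →  (w (s (g) (m (m (m (g))))) (w (s (m (h (r) (w (r) (r)))) (k (h (w (r) (r)) (r)))) (s (h (r) (s (g) (g))) (k (m (g))))))
3. (w (s (g) (m (m (m (g))))) (w (s (m (h (r) (w (r) (r)))) (k (h (w (r) (r)) (r)))) (s (h (r) (s (g) (g))) (k (m (g))))))  →  (w (s (g) (m (m (m (g))))) (w (s (m (h (r) (r))) (k (h (w (r) (r)) (r)))) (s (h (r) (s (g) (g))) (k (m (g))))))
4. (w (s (g) (m (m (m (g))))) (w (s (m (h (r) (r))) (k (h (w (r) (r)) (r)))) (s (h (r) (s (g) (g))) (k (m (g))))))  →  (w (s (g) (m (m (m (g))))) (w (s (m (h (r) (r))) (k (h (r) (r)))) (s (h (r) (s (g) (g))) (k (m (g))))))

normal form = (w (s (g) (m (m (m (g))))) (w (s (m (h (r) (r))) (k (h (r) (r)))) (s (h (r) (s (g) (g))) (k (m (g))))))


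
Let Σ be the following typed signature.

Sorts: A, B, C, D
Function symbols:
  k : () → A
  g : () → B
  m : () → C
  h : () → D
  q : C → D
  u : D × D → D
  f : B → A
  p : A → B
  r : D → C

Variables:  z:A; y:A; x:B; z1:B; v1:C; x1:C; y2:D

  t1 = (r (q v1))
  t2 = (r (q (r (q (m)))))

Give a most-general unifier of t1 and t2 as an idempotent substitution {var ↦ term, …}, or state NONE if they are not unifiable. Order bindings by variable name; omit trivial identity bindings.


{v1 ↦ (r (q (m)))}


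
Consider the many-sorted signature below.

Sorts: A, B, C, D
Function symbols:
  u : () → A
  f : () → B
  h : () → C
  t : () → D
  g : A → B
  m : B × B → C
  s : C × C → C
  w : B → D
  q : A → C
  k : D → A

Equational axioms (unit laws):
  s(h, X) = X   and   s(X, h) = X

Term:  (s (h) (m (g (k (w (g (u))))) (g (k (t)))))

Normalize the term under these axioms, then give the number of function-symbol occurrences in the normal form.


size = 9

1. (s (h) (m (g (k (w (g (u))))) (g (k (t)))))  →  (m (g (k (w (g (u))))) (g (k (t))))
normal form: (m (g (k (w (g (u))))) (g (k (t))))


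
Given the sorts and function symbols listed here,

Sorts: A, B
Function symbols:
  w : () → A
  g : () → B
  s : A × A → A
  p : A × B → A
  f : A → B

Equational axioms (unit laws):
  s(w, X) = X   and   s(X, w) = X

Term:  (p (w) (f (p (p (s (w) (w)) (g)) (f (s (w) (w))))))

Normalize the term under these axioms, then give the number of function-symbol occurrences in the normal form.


size = 9

1. (p (w) (f (p (p (s (w) (w)) (g)) (f (s (w) (w))))))  →  (p (w) (f (p (p (w) (g)) (f (s (w) (w))))))
2. (p (w) (f (p (p (w) (g)) (f (s (w) (w))))))  →  (p (w) (f (p (p (w) (g)) (f (w)))))
normal form: (p (w) (f (p (p (w) (g)) (f (w)))))


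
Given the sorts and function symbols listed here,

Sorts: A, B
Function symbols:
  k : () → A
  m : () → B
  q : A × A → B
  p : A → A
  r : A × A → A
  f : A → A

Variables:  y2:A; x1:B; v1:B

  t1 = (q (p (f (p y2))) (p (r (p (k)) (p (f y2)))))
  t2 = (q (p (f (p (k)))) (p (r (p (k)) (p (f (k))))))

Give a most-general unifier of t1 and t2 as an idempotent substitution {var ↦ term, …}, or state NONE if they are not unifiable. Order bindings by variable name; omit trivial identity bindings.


{y2 ↦ (k)}


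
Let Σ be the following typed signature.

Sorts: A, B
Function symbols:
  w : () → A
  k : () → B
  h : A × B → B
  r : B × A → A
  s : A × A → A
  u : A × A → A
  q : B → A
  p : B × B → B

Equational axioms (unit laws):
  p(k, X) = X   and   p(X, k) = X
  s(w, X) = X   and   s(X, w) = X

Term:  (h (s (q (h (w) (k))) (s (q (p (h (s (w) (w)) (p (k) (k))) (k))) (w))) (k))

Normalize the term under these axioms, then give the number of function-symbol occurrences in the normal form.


size = 11

1. (h (s (q (h (w) (k))) (s (q (p (h (s (w) (w)) (p (k) (k))) (k))) (w))) (k))  →  (h (s (q (h (w) (k))) (q (p (h (s (w) (w)) (p (k) (k))) (k)))) (k))
2. (h (s (q (h (w) (k))) (q (p (h (s (w) (w)) (p (k) (k))) (k)))) (k))  →  (h (s (q (h (w) (k))) (q (h (s (w) (w)) (p (k) (k))))) (k))
3. (h (s (q (h (w) (k))) (q (h (s (w) (w)) (p (k) (k))))) (k))  →  (h (s (q (h (w) (k))) (q (h (w) (p (k) (k))))) (k))
4. (h (s (q (h (w) (k))) (q (h (w) (p (k) (k))))) (k))  →  (h (s (q (h (w) (k))) (q (h (w) (k)))) (k))
normal form: (h (s (q (h (w) (k))) (q (h (w) (k)))) (k))


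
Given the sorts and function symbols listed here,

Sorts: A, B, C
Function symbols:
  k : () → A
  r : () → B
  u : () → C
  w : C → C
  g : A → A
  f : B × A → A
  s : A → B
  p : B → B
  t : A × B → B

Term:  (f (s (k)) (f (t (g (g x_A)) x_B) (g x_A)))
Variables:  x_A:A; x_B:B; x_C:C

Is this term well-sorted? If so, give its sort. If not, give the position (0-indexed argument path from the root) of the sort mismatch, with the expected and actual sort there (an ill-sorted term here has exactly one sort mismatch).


    (k) : A
  (s (k)) : B
          x_A : A
        (g x_A) : A
      (g (g x_A)) : A
      x_B : B
    (t (g (g x_A)) x_B) : B
      x_A : A
    (g x_A) : A
  (f (t (g (g x_A)) x_B) (g x_A)) : A
(f (s (k)) (f (t (g (g x_A)) x_B) (g x_A))) : A

well-sorted; sort = A


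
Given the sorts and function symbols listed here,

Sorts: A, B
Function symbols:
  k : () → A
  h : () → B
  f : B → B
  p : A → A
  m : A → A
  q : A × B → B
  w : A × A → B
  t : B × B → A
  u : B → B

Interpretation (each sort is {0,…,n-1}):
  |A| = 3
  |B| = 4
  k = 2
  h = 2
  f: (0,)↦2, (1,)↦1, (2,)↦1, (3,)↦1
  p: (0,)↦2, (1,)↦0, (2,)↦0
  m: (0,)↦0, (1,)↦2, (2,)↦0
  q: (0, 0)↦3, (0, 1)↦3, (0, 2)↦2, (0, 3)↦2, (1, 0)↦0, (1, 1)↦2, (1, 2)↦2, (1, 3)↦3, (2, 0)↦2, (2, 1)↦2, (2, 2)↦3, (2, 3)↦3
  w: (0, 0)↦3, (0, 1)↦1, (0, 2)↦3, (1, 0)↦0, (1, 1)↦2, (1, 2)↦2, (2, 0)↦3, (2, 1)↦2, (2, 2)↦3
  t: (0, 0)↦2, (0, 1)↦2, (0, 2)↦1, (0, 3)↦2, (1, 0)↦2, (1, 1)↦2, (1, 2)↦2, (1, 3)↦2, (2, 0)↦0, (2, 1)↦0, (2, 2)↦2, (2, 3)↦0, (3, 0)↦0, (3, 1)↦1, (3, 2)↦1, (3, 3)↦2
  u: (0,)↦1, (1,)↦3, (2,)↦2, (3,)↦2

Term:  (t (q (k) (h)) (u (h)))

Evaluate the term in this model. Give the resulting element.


  k = 2
  h = 2
  (q (k) (h)) = q(2, 2) = 3
  h = 2
  (u (h)) = u(2,) = 2
  (t (q (k) (h)) (u (h))) = t(3, 2) = 1

value = 1


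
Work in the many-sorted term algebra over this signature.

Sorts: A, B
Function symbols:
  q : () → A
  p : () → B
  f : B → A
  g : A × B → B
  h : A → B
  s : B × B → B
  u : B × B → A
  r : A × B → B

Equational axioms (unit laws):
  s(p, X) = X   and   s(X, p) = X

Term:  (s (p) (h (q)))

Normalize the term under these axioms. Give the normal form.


1. (s (p) (h (q)))  →  (h (q))

normal form = (h (q))


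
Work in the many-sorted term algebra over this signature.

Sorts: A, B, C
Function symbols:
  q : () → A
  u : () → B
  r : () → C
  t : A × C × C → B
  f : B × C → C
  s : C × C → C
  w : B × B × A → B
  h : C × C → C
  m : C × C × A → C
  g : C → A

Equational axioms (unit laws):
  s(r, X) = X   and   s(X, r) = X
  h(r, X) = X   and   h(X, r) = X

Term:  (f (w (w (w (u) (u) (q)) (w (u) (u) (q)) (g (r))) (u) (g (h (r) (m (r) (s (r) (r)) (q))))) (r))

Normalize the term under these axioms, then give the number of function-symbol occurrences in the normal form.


size = 20

1. (f (w (w (w (u) (u) (q)) (w (u) (u) (q)) (g (r))) (u) (g (h (r) (m (r) (s (r) (r)) (q))))) (r))  →  (f (w (w (w (u) (u) (q)) (w (u) (u) (q)) (g (r))) (u) (g (m (r) (s (r) (r)) (q)))) (r))
2. (f (w (w (w (u) (u) (q)) (w (u) (u) (q)) (g (r))) (u) (g (m (r) (s (r) (r)) (q)))) (r))  →  (f (w (w (w (u) (u) (q)) (w (u) (u) (q)) (g (r))) (u) (g (m (r) (r) (q)))) (r))
normal form: (f (w (w (w (u) (u) (q)) (w (u) (u) (q)) (g (r))) (u) (g (m (r) (r) (q)))) (r))


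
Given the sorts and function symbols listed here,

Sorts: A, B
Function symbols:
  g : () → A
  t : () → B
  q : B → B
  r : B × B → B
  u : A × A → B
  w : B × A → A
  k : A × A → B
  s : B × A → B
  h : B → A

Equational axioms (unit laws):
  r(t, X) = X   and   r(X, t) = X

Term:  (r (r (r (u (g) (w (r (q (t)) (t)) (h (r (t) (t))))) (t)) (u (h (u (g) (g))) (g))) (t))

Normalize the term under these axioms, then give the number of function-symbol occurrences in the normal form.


1. (r (r (r (u (g) (w (r (q (t)) (t)) (h (r (t) (t))))) (t)) (u (h (u (g) (g))) (g))) (t))  →  (r (r (u (g) (w (r (q (t)) (t)) (h (r (t) (t))))) (t)) (u (h (u (g) (g))) (g)))
2. (r (r (u (g) (w (r (q (t)) (t)) (h (r (t) (t))))) (t)) (u (h (u (g) (g))) (g)))  →  (r (u (g) (w (r (q (t)) (t)) (h (r (t) (t))))) (u (h (u (g) (g))) (g)))
3. (r (u (g) (w (r (q (t)) (t)) (h (r (t) (t))))) (u (h (u (g) (g))) (g)))  →  (r (u (g) (w (q (t)) (h (r (t) (t))))) (u (h (u (g) (g))) (g)))
4. (r (u (g) (w (q (t)) (h (r (t) (t))))) (u (h (u (g) (g))) (g)))  →  (r (u (g) (w (q (t)) (h (t)))) (u (h (u (g) (g))) (g)))
normal form: (r (u (g) (w (q (t)) (h (t)))) (u (h (u (g) (g))) (g)))

size = 14


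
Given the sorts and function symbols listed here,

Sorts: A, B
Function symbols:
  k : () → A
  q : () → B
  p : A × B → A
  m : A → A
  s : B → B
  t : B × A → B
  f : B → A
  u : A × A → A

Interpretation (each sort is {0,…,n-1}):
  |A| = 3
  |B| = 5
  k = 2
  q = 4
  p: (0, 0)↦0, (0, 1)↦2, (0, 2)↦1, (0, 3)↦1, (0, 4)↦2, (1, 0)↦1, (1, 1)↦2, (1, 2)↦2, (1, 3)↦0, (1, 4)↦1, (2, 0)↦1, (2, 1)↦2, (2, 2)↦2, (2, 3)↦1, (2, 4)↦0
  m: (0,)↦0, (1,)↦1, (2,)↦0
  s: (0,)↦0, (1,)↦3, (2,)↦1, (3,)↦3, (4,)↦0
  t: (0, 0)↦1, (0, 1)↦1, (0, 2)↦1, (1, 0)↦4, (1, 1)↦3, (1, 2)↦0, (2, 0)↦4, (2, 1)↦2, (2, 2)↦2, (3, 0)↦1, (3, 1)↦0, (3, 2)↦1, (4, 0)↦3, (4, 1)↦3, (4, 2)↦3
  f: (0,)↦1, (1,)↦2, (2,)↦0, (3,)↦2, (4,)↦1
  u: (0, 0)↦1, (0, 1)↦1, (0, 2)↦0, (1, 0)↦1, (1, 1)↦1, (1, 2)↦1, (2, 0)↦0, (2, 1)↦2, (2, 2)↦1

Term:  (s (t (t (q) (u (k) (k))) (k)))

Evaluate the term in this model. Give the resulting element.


value = 3

  q = 4
  k = 2
  k = 2
  (u (k) (k)) = u(2, 2) = 1
  (t (q) (u (k) (k))) = t(4, 1) = 3
  k = 2
  (t (t (q) (u (k) (k))) (k)) = t(3, 2) = 1
  (s (t (t (q) (u (k) (k))) (k))) = s(1,) = 3


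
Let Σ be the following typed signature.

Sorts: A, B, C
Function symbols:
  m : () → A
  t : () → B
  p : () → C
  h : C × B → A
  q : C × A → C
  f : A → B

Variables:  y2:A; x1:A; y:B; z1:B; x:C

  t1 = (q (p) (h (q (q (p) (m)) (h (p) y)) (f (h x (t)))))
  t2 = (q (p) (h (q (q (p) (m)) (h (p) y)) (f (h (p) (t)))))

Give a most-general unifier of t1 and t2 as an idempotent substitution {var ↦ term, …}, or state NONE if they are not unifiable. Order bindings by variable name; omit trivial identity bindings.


{x ↦ (p)}


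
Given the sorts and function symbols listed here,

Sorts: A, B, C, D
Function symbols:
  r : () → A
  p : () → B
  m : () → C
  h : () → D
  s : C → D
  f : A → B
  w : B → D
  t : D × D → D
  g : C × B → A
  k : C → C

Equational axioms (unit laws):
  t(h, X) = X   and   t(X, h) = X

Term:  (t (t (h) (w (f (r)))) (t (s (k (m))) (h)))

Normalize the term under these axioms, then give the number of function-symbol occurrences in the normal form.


1. (t (t (h) (w (f (r)))) (t (s (k (m))) (h)))  →  (t (w (f (r))) (t (s (k (m))) (h)))
2. (t (w (f (r))) (t (s (k (m))) (h)))  →  (t (w (f (r))) (s (k (m))))
normal form: (t (w (f (r))) (s (k (m))))

size = 7


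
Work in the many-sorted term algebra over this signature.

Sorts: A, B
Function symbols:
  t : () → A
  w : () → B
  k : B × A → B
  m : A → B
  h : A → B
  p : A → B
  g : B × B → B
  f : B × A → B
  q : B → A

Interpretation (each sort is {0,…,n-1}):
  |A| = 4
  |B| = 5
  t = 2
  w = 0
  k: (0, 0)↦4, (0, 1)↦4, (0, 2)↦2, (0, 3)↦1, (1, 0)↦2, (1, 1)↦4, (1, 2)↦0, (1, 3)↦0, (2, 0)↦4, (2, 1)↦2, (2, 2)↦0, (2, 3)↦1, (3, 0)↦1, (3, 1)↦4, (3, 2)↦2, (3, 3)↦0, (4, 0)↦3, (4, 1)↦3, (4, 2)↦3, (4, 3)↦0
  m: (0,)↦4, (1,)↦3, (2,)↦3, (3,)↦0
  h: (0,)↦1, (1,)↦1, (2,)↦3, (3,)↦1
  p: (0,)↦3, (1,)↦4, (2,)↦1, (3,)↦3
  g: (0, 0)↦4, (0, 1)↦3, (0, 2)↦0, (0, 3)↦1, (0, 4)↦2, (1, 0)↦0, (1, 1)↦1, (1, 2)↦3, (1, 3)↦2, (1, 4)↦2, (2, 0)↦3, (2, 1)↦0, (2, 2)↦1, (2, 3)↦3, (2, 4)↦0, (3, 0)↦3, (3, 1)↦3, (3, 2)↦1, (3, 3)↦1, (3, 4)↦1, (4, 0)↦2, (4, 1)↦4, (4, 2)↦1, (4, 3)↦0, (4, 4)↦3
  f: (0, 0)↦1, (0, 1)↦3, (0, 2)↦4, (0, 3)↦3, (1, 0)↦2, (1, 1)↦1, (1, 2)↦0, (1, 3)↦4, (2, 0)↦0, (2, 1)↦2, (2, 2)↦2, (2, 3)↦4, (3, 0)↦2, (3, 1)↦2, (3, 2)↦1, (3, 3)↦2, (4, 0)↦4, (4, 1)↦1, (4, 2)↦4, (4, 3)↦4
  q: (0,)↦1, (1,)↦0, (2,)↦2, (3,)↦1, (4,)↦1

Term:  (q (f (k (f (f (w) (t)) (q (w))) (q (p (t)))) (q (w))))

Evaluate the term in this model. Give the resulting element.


  w = 0
  t = 2
  (f (w) (t)) = f(0, 2) = 4
  w = 0
  (q (w)) = q(0,) = 1
  (f (f (w) (t)) (q (w))) = f(4, 1) = 1
  t = 2
  (p (t)) = p(2,) = 1
  (q (p (t))) = q(1,) = 0
  (k (f (f (w) (t)) (q (w))) (q (p (t)))) = k(1, 0) = 2
  w = 0
  (q (w)) = q(0,) = 1
  (f (k (f (f (w) (t)) (q (w))) (q (p (t)))) (q (w))) = f(2, 1) = 2
  (q (f (k (f (f (w) (t)) (q (w))) (q (p (t)))) (q (w)))) = q(2,) = 2

value = 2


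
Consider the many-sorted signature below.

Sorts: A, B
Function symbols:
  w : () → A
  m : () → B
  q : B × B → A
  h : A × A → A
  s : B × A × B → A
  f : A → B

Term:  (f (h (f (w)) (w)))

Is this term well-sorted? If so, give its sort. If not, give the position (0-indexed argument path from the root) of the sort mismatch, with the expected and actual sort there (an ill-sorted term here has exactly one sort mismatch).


      (w) : A
    (f (w)) : B
    (w) : A
  (h (f (w)) (w)) : ✗ arg 0 at [0, 0] has sort B, expected A

ill-sorted at position [0, 0]: expected A, got B


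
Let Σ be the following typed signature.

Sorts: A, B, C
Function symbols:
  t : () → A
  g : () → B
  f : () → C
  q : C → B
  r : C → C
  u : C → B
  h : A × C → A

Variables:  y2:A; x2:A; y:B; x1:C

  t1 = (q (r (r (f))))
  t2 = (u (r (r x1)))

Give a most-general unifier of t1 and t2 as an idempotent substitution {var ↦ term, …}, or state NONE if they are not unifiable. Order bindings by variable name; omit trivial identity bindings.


head clash or occurs-check failure — not unifiable

NONE (not unifiable)


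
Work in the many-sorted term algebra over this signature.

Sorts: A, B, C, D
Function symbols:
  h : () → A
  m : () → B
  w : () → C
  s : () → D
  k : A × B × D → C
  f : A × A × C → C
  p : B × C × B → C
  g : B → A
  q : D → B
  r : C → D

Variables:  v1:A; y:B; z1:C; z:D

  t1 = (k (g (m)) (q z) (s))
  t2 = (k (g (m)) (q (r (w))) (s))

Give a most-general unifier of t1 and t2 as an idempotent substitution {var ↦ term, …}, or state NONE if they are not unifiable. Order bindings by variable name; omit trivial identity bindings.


{z ↦ (r (w))}


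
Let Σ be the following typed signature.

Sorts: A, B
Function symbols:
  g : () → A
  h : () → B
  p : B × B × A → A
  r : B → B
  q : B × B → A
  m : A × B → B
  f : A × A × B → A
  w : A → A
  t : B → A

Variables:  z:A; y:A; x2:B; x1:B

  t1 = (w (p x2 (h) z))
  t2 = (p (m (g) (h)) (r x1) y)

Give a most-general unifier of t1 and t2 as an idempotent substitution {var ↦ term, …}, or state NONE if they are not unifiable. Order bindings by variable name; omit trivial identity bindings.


NONE (not unifiable)

head clash or occurs-check failure — not unifiable


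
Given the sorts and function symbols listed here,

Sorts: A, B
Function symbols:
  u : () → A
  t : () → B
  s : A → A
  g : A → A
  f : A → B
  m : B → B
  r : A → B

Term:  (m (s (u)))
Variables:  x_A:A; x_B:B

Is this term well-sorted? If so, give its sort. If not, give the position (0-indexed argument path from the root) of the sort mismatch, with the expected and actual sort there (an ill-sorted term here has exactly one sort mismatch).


ill-sorted at position [0]: expected B, got A

    (u) : A
  (s (u)) : A
(m (s (u))) : ✗ arg 0 at [0] has sort A, expected B


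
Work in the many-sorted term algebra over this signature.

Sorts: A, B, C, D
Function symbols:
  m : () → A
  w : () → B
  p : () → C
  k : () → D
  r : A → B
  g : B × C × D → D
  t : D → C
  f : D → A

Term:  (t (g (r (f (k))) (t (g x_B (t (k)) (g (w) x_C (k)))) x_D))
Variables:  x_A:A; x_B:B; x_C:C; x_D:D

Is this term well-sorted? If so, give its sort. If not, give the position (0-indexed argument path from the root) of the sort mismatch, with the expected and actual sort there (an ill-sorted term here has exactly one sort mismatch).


well-sorted; sort = C

        (k) : D
      (f (k)) : A
    (r (f (k))) : B
        x_B : B
          (k) : D
        (t (k)) : C
          (w) : B
          x_C : C
          (k) : D
        (g (w) x_C (k)) : D
      (g x_B (t (k)) (g (w) x_C (k))) : D
    (t (g x_B (t (k)) (g (w) x_C (k)))) : C
    x_D : D
  (g (r (f (k))) (t (g x_B (t (k)) (g (w) x_C (k)))) x_D) : D
(t (g (r (f (k))) (t (g x_B (t (k)) (g (w) x_C (k)))) x_D)) : C
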